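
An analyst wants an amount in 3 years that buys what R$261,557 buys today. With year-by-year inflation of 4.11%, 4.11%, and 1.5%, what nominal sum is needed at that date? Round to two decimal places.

R$287,751.29

Cumulative price-level factor: 1.0411 × 1.0411 × 1.015 ≈ 1.1001475482.
The nominal amount required is R$261,557 scaled up by that factor.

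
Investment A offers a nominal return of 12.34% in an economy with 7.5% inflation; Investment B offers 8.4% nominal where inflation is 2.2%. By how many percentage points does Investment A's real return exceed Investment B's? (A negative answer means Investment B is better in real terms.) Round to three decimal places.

Investment A real return: 1.1234/1.075 − 1 = 4.5023%.
Investment B real return: 1.084/1.022 − 1 = 6.0665%.
Difference: 4.5023 − 6.0665 = -1.5642 pp.

-1.564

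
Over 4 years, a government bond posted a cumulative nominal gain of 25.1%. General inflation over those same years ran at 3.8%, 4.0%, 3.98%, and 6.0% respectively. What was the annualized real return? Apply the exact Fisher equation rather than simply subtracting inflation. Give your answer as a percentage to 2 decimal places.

Cumulative inflation factor: 1.038 × 1.040 × 1.0398 × 1.060 ≈ 1.18983.
Nominal growth factor: 1.25100. Real growth factor = 1.25100 / 1.18983 ≈ 1.05141.
Annualized: 1.05141^(1/4) − 1 ≈ 0.01261.

1.26%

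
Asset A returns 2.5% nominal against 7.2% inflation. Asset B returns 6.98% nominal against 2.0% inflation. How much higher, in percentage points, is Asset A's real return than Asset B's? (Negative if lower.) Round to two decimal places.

-9.27

Asset A real return: 1.025/1.072 − 1 = -4.384%.
Asset B real return: 1.0698/1.020 − 1 = 4.882%.
Difference: -4.384 − 4.882 = -9.266 pp.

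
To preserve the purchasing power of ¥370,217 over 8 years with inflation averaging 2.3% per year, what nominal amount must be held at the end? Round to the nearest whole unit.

¥444,080

Cumulative price-level factor: (1+2.3%)^8 ≈ 1.1995133055.
The nominal amount required is ¥370,217 scaled up by that factor.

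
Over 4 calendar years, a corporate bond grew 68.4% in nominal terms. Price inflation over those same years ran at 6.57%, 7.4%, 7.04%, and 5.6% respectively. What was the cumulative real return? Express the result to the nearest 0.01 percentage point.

Cumulative inflation factor: 1.0657 × 1.074 × 1.0704 × 1.056 ≈ 1.29375.
Nominal growth factor: 1.68400. Real growth factor = 1.68400 / 1.29375 ≈ 1.30165.
Total real return ≈ 30.1646%.

30.16%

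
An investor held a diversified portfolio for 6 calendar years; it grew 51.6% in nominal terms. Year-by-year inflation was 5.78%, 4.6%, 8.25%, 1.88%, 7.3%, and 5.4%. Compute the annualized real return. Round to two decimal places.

Cumulative inflation factor: 1.0578 × 1.046 × 1.0825 × 1.0188 × 1.073 × 1.054 ≈ 1.38004.
Nominal growth factor: 1.51600. Real growth factor = 1.51600 / 1.38004 ≈ 1.09852.
Annualized: 1.09852^(1/6) − 1 ≈ 0.01578.

1.58%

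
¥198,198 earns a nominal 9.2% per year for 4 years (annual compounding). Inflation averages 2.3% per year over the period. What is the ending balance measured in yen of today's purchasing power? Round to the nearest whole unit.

¥257,328

Nominal value at maturity: ¥198,198 × (1 + 9.2%)^4 ≈ ¥281,832.
Price-level factor over 4 years: (1 + 2.3%)^4 ≈ 1.0952229478.
The maturity value deflated by that factor is the answer in today's purchasing power.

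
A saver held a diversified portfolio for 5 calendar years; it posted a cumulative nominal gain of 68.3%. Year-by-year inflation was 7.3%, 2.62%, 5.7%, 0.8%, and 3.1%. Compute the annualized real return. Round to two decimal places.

6.83%

Cumulative inflation factor: 1.073 × 1.0262 × 1.057 × 1.008 × 1.031 ≈ 1.20956.
Nominal growth factor: 1.68300. Real growth factor = 1.68300 / 1.20956 ≈ 1.39142.
Annualized: 1.39142^(1/5) − 1 ≈ 0.06830.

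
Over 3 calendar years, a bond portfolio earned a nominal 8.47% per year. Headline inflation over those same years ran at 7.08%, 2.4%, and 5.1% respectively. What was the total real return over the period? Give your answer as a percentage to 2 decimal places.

Cumulative inflation factor: 1.0708 × 1.024 × 1.051 ≈ 1.15242.
Nominal growth factor: 1.27623. Real growth factor = 1.27623 / 1.15242 ≈ 1.10743.
Total real return ≈ 10.7434%.

10.74%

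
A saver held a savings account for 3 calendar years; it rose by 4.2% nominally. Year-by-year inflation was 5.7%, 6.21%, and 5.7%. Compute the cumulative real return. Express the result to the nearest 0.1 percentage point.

Cumulative inflation factor: 1.057 × 1.0621 × 1.057 ≈ 1.18663.
Nominal growth factor: 1.04200. Real growth factor = 1.04200 / 1.18663 ≈ 0.87812.
Total real return ≈ -12.1883%.

-12.2%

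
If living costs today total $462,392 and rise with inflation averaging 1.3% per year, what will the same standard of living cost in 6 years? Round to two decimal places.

Cumulative price-level factor: (1+1.3%)^6 ≈ 1.0805793706.
The nominal amount required is $462,392 scaled up by that factor.

$499,651.26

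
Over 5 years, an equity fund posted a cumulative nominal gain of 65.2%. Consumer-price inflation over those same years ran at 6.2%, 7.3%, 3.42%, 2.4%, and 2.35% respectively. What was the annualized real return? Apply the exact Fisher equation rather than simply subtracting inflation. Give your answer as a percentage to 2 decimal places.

5.99%

Cumulative inflation factor: 1.062 × 1.073 × 1.0342 × 1.024 × 1.0235 ≈ 1.23514.
Nominal growth factor: 1.65200. Real growth factor = 1.65200 / 1.23514 ≈ 1.33750.
Annualized: 1.33750^(1/5) − 1 ≈ 0.05988.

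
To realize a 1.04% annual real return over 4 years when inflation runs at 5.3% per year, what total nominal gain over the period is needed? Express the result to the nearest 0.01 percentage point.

Required annual nominal rate: (1+1.04%)(1+5.3%) − 1 = 6.39512%.
Cumulative over 4 years: (1 + 0.0639512)^4 − 1 ≈ 0.28141.

28.14%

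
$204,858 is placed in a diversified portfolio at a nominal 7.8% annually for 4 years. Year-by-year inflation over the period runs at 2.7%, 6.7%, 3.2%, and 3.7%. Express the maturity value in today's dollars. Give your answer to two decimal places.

$235,903.65

Nominal value at maturity: $204,858 × (1 + 7.8%)^4 ≈ $276,648.28.
Price-level factor over 4 years: 1.027 × 1.067 × 1.032 × 1.037 ≈ 1.1727172589.
Dividing the nominal maturity value by the price-level factor gives the value in today's money.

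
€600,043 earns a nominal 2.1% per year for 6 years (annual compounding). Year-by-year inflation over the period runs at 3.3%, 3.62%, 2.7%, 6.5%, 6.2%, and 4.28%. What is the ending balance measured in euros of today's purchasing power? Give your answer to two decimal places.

€524,260.73

Nominal value at maturity: €600,043 × (1 + 2.1%)^6 ≈ €679,730.61.
Price-level factor over 6 years: 1.033 × 1.0362 × 1.027 × 1.065 × 1.062 × 1.0428 ≈ 1.2965506884.
Dividing the nominal maturity value by the price-level factor gives the value in today's money.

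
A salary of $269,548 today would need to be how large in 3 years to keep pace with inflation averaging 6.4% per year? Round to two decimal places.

Cumulative price-level factor: (1+6.4%)^3 = 1.204550144.
Multiplying $269,548 by the price-level factor gives the future nominal sum.

$324,684.08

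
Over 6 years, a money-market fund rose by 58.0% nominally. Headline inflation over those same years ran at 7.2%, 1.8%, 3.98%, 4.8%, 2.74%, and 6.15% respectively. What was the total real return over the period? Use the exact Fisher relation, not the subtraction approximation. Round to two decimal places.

Cumulative inflation factor: 1.072 × 1.018 × 1.0398 × 1.048 × 1.0274 × 1.0615 ≈ 1.29692.
Nominal growth factor: 1.58000. Real growth factor = 1.58000 / 1.29692 ≈ 1.21827.
Total real return ≈ 21.8271%.

21.83%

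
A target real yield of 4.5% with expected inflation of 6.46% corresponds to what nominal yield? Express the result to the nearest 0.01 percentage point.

By the Fisher equation, 1 + r_nom = (1 + 4.5%)(1 + 6.46%) = 1.045 × 1.0646 = 1.112507.
So r_nom = 11.2507%.

11.25%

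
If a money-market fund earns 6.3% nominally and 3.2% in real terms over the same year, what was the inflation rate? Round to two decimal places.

3.00%

From (1+r_nom) = (1+r_real)(1+π), we get 1+π = (1 + 6.3%)/(1 + 3.2%) = 1.063/1.032 ≈ 1.03004.
So π ≈ 3.0039%.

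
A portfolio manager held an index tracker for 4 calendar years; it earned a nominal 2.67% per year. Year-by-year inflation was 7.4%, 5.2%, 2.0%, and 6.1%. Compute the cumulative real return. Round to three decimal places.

-9.126%

Cumulative inflation factor: 1.074 × 1.052 × 1.020 × 1.061 ≈ 1.22274.
Nominal growth factor: 1.11115. Real growth factor = 1.11115 / 1.22274 ≈ 0.90874.
Total real return ≈ -9.1262%.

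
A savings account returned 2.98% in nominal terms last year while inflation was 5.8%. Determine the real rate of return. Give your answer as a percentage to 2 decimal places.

Real return via the Fisher equation: (1 + 2.98%)/(1 + 5.8%) − 1 = 1.0298/1.058 − 1 ≈ -0.02665.

-2.67%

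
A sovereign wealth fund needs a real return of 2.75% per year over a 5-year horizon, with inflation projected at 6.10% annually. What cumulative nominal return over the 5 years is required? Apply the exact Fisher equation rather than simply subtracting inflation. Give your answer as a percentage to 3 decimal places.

53.988%

Required annual nominal rate: (1+2.75%)(1+6.10%) − 1 = 9.01775%.
Cumulative over 5 years: (1 + 0.0901775)^5 − 1 ≈ 0.53988.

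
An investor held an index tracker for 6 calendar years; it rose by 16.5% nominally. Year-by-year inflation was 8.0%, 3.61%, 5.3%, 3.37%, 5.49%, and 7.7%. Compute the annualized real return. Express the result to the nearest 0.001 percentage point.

Cumulative inflation factor: 1.080 × 1.0361 × 1.053 × 1.0337 × 1.0549 × 1.077 ≈ 1.38381.
Nominal growth factor: 1.16500. Real growth factor = 1.16500 / 1.38381 ≈ 0.84188.
Annualized: 0.84188^(1/6) − 1 ≈ -0.02828.

-2.828%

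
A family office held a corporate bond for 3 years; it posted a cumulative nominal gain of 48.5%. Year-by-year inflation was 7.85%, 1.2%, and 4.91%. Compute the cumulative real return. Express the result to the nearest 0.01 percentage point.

Cumulative inflation factor: 1.0785 × 1.012 × 1.0491 ≈ 1.14503.
Nominal growth factor: 1.48500. Real growth factor = 1.48500 / 1.14503 ≈ 1.29691.
Total real return ≈ 29.6907%.

29.69%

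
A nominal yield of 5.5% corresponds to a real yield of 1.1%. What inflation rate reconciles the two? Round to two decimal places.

From (1+r_nom) = (1+r_real)(1+π), we get 1+π = (1 + 5.5%)/(1 + 1.1%) = 1.055/1.011 ≈ 1.04352.
So π ≈ 4.3521%.

4.35%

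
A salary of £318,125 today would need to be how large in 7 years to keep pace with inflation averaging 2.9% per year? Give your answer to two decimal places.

£388,602.35

Cumulative price-level factor: (1+2.9%)^7 ≈ 1.2215398048.
Multiplying £318,125 by the price-level factor gives the future nominal sum.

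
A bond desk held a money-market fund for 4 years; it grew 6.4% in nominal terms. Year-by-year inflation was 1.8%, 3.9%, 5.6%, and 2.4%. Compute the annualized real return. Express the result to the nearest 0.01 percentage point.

Cumulative inflation factor: 1.018 × 1.039 × 1.056 × 1.024 ≈ 1.14374.
Nominal growth factor: 1.06400. Real growth factor = 1.06400 / 1.14374 ≈ 0.93028.
Annualized: 0.93028^(1/4) − 1 ≈ -0.01790.

-1.79%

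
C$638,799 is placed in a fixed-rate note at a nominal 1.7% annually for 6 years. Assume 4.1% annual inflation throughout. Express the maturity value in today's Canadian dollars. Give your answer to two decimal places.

C$555,374.03

Nominal value at maturity: C$638,799 × (1 + 1.7%)^6 ≈ C$706,789.27.
Price-level factor over 6 years: (1 + 4.1%)^6 ≈ 1.2726365063.
The maturity value deflated by that factor is the answer in today's purchasing power.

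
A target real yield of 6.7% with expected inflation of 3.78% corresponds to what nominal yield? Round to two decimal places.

By the Fisher equation, 1 + r_nom = (1 + 6.7%)(1 + 3.78%) = 1.067 × 1.0378 = 1.1073326.
So r_nom = 10.73326%.

10.73%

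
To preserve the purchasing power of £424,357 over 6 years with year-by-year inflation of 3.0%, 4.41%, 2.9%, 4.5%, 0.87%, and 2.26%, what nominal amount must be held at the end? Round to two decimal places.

£506,186.04

Cumulative price-level factor: 1.030 × 1.0441 × 1.029 × 1.045 × 1.0087 × 1.0226 ≈ 1.1928306638.
The nominal amount required is £424,357 scaled up by that factor.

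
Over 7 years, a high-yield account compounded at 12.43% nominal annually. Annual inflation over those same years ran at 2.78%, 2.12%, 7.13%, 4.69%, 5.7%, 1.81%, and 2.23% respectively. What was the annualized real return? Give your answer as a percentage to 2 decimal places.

Cumulative inflation factor: 1.0278 × 1.0212 × 1.0713 × 1.0469 × 1.057 × 1.0181 × 1.0223 ≈ 1.29503.
Nominal growth factor: 2.27078. Real growth factor = 2.27078 / 1.29503 ≈ 1.75346.
Annualized: 1.75346^(1/7) − 1 ≈ 0.08353.

8.35%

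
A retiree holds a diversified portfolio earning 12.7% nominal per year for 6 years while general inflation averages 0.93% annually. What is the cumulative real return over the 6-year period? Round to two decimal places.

93.83%

The annual real rate is (1+12.7%)/(1+0.93%) − 1 = 11.6615%.
Compounded over 6 years: (1 + 0.116615)^6 − 1 ≈ 0.93830.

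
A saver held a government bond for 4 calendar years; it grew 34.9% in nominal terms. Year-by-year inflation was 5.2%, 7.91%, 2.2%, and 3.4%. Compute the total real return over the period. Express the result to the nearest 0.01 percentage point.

Cumulative inflation factor: 1.052 × 1.0791 × 1.022 × 1.034 ≈ 1.19963.
Nominal growth factor: 1.34900. Real growth factor = 1.34900 / 1.19963 ≈ 1.12451.
Total real return ≈ 12.4509%.

12.45%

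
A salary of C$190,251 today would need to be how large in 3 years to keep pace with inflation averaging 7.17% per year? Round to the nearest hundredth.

Cumulative price-level factor: (1+7.17%)^3 ≈ 1.2308912718.
The nominal amount required is C$190,251 scaled up by that factor.

C$234,178.30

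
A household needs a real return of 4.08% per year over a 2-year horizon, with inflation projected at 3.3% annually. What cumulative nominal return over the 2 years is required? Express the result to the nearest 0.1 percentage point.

15.6%

Required annual nominal rate: (1+4.08%)(1+3.3%) − 1 = 7.51464%.
Cumulative over 2 years: (1 + 0.0751464)^2 − 1 ≈ 0.15594.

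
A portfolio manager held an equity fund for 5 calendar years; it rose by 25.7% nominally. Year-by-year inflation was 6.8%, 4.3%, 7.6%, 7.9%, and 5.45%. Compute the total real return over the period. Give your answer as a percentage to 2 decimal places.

Cumulative inflation factor: 1.068 × 1.043 × 1.076 × 1.079 × 1.0545 ≈ 1.36375.
Nominal growth factor: 1.25700. Real growth factor = 1.25700 / 1.36375 ≈ 0.92172.
Total real return ≈ -7.8279%.

-7.83%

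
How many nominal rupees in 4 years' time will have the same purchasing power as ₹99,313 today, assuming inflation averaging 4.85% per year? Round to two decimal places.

₹120,027.25

Cumulative price-level factor: (1+4.85%)^4 ≈ 1.2085753696.
Multiplying ₹99,313 by the price-level factor gives the future nominal sum.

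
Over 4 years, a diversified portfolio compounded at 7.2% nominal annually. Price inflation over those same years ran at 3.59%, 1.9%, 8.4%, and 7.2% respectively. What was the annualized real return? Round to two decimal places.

1.86%

Cumulative inflation factor: 1.0359 × 1.019 × 1.084 × 1.072 ≈ 1.22664.
Nominal growth factor: 1.32062. Real growth factor = 1.32062 / 1.22664 ≈ 1.07662.
Annualized: 1.07662^(1/4) − 1 ≈ 0.01863.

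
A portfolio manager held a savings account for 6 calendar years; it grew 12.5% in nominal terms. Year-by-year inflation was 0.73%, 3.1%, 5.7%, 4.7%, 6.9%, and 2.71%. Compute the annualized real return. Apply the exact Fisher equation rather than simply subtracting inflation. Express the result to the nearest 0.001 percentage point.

-1.896%

Cumulative inflation factor: 1.0073 × 1.031 × 1.057 × 1.047 × 1.069 × 1.0271 ≈ 1.26191.
Nominal growth factor: 1.12500. Real growth factor = 1.12500 / 1.26191 ≈ 0.89150.
Annualized: 0.89150^(1/6) − 1 ≈ -0.01896.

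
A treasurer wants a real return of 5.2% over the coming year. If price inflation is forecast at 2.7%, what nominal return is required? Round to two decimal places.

By the Fisher equation, 1 + r_nom = (1 + 5.2%)(1 + 2.7%) = 1.052 × 1.027 = 1.080404.
So r_nom = 8.0404%.

8.04%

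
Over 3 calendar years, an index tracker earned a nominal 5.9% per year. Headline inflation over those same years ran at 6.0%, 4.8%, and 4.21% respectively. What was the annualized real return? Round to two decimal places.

0.86%

Cumulative inflation factor: 1.060 × 1.048 × 1.0421 ≈ 1.15765.
Nominal growth factor: 1.18765. Real growth factor = 1.18765 / 1.15765 ≈ 1.02591.
Annualized: 1.02591^(1/3) − 1 ≈ 0.00856.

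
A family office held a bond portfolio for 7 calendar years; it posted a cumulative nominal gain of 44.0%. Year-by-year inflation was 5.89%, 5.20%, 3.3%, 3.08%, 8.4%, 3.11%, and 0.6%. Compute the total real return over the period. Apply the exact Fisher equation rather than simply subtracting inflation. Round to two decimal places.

7.97%

Cumulative inflation factor: 1.0589 × 1.0520 × 1.033 × 1.0308 × 1.084 × 1.0311 × 1.006 ≈ 1.33375.
Nominal growth factor: 1.44000. Real growth factor = 1.44000 / 1.33375 ≈ 1.07966.
Total real return ≈ 7.9665%.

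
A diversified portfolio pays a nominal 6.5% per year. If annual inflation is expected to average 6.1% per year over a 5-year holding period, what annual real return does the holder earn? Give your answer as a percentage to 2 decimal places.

0.38%

With constant rates the annual real return is the same each year: (1+6.5%)/(1+6.1%) − 1 = 0.00377.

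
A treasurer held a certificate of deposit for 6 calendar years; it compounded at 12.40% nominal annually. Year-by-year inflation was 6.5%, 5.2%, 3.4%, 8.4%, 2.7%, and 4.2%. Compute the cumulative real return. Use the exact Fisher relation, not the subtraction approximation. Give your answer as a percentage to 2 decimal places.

Cumulative inflation factor: 1.065 × 1.052 × 1.034 × 1.084 × 1.027 × 1.042 ≈ 1.34386.
Nominal growth factor: 2.01650. Real growth factor = 2.01650 / 1.34386 ≈ 1.50053.
Total real return ≈ 50.0529%.

50.05%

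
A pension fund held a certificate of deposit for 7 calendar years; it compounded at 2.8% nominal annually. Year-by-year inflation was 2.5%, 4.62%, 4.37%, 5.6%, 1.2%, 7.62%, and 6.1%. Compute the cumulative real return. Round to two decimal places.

-11.16%

Cumulative inflation factor: 1.025 × 1.0462 × 1.0437 × 1.056 × 1.012 × 1.0762 × 1.061 ≈ 1.36574.
Nominal growth factor: 1.21325. Real growth factor = 1.21325 / 1.36574 ≈ 0.88835.
Total real return ≈ -11.1649%.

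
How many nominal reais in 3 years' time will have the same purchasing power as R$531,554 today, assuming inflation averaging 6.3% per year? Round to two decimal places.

Cumulative price-level factor: (1+6.3%)^3 = 1.201157047.
The nominal amount required is R$531,554 scaled up by that factor.

R$638,479.83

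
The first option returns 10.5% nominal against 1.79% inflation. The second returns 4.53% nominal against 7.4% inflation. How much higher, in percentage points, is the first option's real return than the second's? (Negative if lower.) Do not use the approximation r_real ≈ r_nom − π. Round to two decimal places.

11.23

The first option real return: 1.105/1.0179 − 1 = 8.557%.
The second real return: 1.0453/1.074 − 1 = -2.672%.
Difference: 8.557 − (-2.672) = 11.229 pp.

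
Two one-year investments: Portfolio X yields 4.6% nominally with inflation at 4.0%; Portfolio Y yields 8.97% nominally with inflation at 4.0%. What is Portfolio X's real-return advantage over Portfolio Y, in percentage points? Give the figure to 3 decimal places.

-4.202

Portfolio X real return: 1.046/1.040 − 1 = 0.5769%.
Portfolio Y real return: 1.0897/1.040 − 1 = 4.7788%.
Difference: 0.5769 − 4.7788 = -4.2019 pp.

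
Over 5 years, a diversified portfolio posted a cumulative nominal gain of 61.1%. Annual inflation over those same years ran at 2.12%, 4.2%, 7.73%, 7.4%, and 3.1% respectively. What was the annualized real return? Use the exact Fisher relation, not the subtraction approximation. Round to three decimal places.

Cumulative inflation factor: 1.0212 × 1.042 × 1.0773 × 1.074 × 1.031 ≈ 1.26934.
Nominal growth factor: 1.61100. Real growth factor = 1.61100 / 1.26934 ≈ 1.26916.
Annualized: 1.26916^(1/5) − 1 ≈ 0.04883.

4.883%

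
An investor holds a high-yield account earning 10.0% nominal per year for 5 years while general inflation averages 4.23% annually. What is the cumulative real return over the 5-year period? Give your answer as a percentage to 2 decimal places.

The annual real rate is (1+10.0%)/(1+4.23%) − 1 = 5.5358%.
Compounded over 5 years: (1 + 0.055358)^5 − 1 ≈ 0.30918.

30.92%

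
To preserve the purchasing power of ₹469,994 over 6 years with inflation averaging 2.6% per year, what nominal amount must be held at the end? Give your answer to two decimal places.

₹548,247.27

Cumulative price-level factor: (1+2.6%)^6 ≈ 1.1664984462.
The nominal amount required is ₹469,994 scaled up by that factor.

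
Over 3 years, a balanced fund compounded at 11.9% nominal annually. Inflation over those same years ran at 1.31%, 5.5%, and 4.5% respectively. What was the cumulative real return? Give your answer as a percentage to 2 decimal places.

Cumulative inflation factor: 1.0131 × 1.055 × 1.045 ≈ 1.11692.
Nominal growth factor: 1.40117. Real growth factor = 1.40117 / 1.11692 ≈ 1.25450.
Total real return ≈ 25.4496%.

25.45%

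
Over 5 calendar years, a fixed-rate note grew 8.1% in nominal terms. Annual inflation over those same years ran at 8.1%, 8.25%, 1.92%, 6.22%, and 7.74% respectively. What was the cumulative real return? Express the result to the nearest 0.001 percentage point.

-20.799%

Cumulative inflation factor: 1.081 × 1.0825 × 1.0192 × 1.0622 × 1.0774 ≈ 1.36489.
Nominal growth factor: 1.08100. Real growth factor = 1.08100 / 1.36489 ≈ 0.79201.
Total real return ≈ -20.7992%.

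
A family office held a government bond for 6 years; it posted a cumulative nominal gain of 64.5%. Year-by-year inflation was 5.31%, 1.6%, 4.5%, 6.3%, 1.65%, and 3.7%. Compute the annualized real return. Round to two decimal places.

Cumulative inflation factor: 1.0531 × 1.016 × 1.045 × 1.063 × 1.0165 × 1.037 ≈ 1.25285.
Nominal growth factor: 1.64500. Real growth factor = 1.64500 / 1.25285 ≈ 1.31301.
Annualized: 1.31301^(1/6) − 1 ≈ 0.04643.

4.64%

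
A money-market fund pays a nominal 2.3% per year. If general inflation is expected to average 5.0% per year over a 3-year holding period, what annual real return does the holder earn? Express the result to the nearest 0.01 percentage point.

With constant rates the annual real return is the same each year: (1+2.3%)/(1+5.0%) − 1 = -0.02571.

-2.57%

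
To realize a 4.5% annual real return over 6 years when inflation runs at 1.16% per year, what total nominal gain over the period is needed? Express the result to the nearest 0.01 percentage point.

39.56%

Required annual nominal rate: (1+4.5%)(1+1.16%) − 1 = 5.7122%.
Cumulative over 6 years: (1 + 0.057122)^6 − 1 ≈ 0.39557.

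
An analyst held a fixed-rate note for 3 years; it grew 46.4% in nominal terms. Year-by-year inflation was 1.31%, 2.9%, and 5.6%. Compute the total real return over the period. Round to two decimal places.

32.99%

Cumulative inflation factor: 1.0131 × 1.029 × 1.056 ≈ 1.10086.
Nominal growth factor: 1.46400. Real growth factor = 1.46400 / 1.10086 ≈ 1.32987.
Total real return ≈ 32.9871%.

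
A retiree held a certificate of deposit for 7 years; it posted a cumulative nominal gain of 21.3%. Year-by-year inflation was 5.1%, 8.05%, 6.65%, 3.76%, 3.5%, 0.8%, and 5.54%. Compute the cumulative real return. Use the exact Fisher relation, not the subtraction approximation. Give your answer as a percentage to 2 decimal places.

Cumulative inflation factor: 1.051 × 1.0805 × 1.0665 × 1.0376 × 1.035 × 1.008 × 1.0554 ≈ 1.38368.
Nominal growth factor: 1.21300. Real growth factor = 1.21300 / 1.38368 ≈ 0.87665.
Total real return ≈ -12.3353%.

-12.34%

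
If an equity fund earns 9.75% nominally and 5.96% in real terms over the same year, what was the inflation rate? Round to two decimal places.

3.58%

From (1+r_nom) = (1+r_real)(1+π), we get 1+π = (1 + 9.75%)/(1 + 5.96%) = 1.0975/1.0596 ≈ 1.03577.
So π ≈ 3.5768%.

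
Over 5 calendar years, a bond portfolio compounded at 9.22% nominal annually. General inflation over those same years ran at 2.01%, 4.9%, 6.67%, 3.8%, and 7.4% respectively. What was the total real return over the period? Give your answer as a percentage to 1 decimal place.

22.1%

Cumulative inflation factor: 1.0201 × 1.049 × 1.0667 × 1.038 × 1.074 ≈ 1.27251.
Nominal growth factor: 1.55421. Real growth factor = 1.55421 / 1.27251 ≈ 1.22137.
Total real return ≈ 22.1374%.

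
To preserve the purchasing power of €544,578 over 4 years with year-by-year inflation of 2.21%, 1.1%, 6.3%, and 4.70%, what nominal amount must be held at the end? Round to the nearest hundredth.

Cumulative price-level factor: 1.0221 × 1.011 × 1.063 × 1.0470 ≈ 1.1500705699.
Multiplying €544,578 by the price-level factor gives the future nominal sum.

€626,303.13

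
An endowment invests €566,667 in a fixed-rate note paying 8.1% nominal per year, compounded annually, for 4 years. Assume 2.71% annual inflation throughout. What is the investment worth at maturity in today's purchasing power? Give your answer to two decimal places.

€695,312.09

Nominal value at maturity: €566,667 × (1 + 8.1%)^4 ≈ €773,803.51.
Price-level factor over 4 years: (1 + 2.71%)^4 ≈ 1.1128866094.
The maturity value deflated by that factor is the answer in today's purchasing power.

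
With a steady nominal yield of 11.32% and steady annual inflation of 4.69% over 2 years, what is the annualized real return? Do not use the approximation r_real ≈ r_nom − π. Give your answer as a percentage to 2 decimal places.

With constant rates the annual real return is the same each year: (1+11.32%)/(1+4.69%) − 1 = 0.06333.

6.33%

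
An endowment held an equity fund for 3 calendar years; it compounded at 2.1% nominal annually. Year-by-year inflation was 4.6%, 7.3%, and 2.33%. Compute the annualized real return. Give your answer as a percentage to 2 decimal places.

-2.51%

Cumulative inflation factor: 1.046 × 1.073 × 1.0233 ≈ 1.14851.
Nominal growth factor: 1.06433. Real growth factor = 1.06433 / 1.14851 ≈ 0.92671.
Annualized: 0.92671^(1/3) − 1 ≈ -0.02505.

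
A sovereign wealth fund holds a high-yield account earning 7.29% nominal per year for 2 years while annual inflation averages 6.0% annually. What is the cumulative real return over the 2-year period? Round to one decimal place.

2.4%

The annual real rate is (1+7.29%)/(1+6.0%) − 1 = 1.2170%.
Compounded over 2 years: (1 + 0.012170)^2 − 1 ≈ 0.02449.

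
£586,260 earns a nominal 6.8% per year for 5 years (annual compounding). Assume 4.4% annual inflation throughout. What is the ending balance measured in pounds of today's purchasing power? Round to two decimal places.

£656,816.47

Nominal value at maturity: £586,260 × (1 + 6.8%)^5 ≈ £814,603.98.
Price-level factor over 5 years: (1 + 4.4%)^5 ≈ 1.2402307454.
Dividing the nominal maturity value by the price-level factor gives the value in today's money.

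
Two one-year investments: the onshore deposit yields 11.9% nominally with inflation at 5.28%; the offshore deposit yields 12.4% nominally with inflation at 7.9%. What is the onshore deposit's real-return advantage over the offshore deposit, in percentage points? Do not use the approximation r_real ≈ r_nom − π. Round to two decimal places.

The onshore deposit real return: 1.119/1.0528 − 1 = 6.288%.
The offshore deposit real return: 1.124/1.079 − 1 = 4.171%.
Difference: 6.288 − 4.171 = 2.117 pp.

2.12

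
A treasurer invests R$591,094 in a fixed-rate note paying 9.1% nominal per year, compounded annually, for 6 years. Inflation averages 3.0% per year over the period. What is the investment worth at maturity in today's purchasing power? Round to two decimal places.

Nominal value at maturity: R$591,094 × (1 + 9.1%)^6 ≈ R$996,793.17.
Price-level factor over 6 years: (1 + 3.0%)^6 ≈ 1.1940522965.
The maturity value deflated by that factor is the answer in today's purchasing power.

R$834,798.59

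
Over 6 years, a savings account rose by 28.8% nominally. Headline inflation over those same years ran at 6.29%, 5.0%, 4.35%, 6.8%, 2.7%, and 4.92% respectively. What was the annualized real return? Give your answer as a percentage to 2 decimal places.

Cumulative inflation factor: 1.0629 × 1.050 × 1.0435 × 1.068 × 1.027 × 1.0492 ≈ 1.34021.
Nominal growth factor: 1.28800. Real growth factor = 1.28800 / 1.34021 ≈ 0.96104.
Annualized: 0.96104^(1/6) − 1 ≈ -0.00660.

-0.66%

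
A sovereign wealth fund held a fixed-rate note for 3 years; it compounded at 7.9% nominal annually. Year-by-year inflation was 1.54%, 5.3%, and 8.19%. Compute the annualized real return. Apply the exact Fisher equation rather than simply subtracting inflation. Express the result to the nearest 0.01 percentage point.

2.79%

Cumulative inflation factor: 1.0154 × 1.053 × 1.0819 ≈ 1.15679.
Nominal growth factor: 1.25622. Real growth factor = 1.25622 / 1.15679 ≈ 1.08595.
Annualized: 1.08595^(1/3) − 1 ≈ 0.02787.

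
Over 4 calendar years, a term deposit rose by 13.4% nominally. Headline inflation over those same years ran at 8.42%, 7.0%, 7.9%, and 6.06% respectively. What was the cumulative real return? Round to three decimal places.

Cumulative inflation factor: 1.0842 × 1.070 × 1.079 × 1.0606 ≈ 1.32760.
Nominal growth factor: 1.13400. Real growth factor = 1.13400 / 1.32760 ≈ 0.85417.
Total real return ≈ -14.5825%.

-14.583%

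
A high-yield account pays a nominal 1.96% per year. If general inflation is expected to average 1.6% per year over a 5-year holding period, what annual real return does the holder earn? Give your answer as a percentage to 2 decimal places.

0.35%

With constant rates the annual real return is the same each year: (1+1.96%)/(1+1.6%) − 1 = 0.00354.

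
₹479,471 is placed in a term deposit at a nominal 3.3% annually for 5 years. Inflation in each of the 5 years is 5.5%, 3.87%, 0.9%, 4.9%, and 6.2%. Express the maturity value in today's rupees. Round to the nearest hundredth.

₹457,857.35

Nominal value at maturity: ₹479,471 × (1 + 3.3%)^5 ≈ ₹563,980.32.
Price-level factor over 5 years: 1.055 × 1.0387 × 1.009 × 1.049 × 1.062 ≈ 1.2317817418.
The maturity value deflated by that factor is the answer in today's purchasing power.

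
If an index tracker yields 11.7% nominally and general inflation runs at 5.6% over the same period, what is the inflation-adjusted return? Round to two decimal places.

5.78%

Real return via the Fisher equation: (1 + 11.7%)/(1 + 5.6%) − 1 = 1.117/1.056 − 1 ≈ 0.05777.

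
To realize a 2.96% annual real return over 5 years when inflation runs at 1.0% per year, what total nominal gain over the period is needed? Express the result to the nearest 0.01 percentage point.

Required annual nominal rate: (1+2.96%)(1+1.0%) − 1 = 3.9896%.
Cumulative over 5 years: (1 + 0.039896)^5 − 1 ≈ 0.21604.

21.60%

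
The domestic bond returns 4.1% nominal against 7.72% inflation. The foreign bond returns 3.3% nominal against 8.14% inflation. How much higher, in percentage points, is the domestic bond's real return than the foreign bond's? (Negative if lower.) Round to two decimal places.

1.12

The domestic bond real return: 1.041/1.0772 − 1 = -3.361%.
The foreign bond real return: 1.033/1.0814 − 1 = -4.476%.
Difference: -3.361 − (-4.476) = 1.115 pp.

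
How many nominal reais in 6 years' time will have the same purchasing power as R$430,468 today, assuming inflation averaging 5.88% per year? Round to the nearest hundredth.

R$606,491.15

Cumulative price-level factor: (1+5.88%)^6 ≈ 1.4089111165.
The nominal amount required is R$430,468 scaled up by that factor.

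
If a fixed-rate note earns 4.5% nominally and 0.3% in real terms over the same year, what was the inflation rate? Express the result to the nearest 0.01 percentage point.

4.19%

From (1+r_nom) = (1+r_real)(1+π), we get 1+π = (1 + 4.5%)/(1 + 0.3%) = 1.045/1.003 ≈ 1.04187.
So π ≈ 4.1874%.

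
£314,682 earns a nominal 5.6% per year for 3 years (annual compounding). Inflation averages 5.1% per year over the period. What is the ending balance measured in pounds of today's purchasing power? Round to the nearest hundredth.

Nominal value at maturity: £314,682 × (1 + 5.6%)^3 ≈ £370,564.37.
Price-level factor over 3 years: (1 + 5.1%)^3 = 1.160935651.
Dividing the nominal maturity value by the price-level factor gives the value in today's money.

£319,194.58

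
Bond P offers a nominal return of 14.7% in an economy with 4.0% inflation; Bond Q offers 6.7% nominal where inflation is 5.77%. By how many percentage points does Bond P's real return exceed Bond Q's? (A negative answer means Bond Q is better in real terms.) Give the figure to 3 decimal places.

9.409

Bond P real return: 1.147/1.040 − 1 = 10.2885%.
Bond Q real return: 1.067/1.0577 − 1 = 0.8793%.
Difference: 10.2885 − 0.8793 = 9.4092 pp.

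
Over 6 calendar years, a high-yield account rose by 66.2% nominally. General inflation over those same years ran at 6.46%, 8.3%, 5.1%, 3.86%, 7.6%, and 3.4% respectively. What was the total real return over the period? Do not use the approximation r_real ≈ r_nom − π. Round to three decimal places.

Cumulative inflation factor: 1.0646 × 1.083 × 1.051 × 1.0386 × 1.076 × 1.034 ≈ 1.40023.
Nominal growth factor: 1.66200. Real growth factor = 1.66200 / 1.40023 ≈ 1.18695.
Total real return ≈ 18.6950%.

18.695%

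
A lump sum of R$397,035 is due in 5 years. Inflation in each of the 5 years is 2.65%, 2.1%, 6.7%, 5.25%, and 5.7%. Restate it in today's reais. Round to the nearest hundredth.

R$319,140.99

Price-level factor over 5 years: 1.0265 × 1.021 × 1.067 × 1.0525 × 1.057 ≈ 1.2440739805.
Purchasing power today: R$397,035 divided by that factor.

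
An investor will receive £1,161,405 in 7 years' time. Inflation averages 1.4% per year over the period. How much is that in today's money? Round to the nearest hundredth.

Price-level factor over 7 years: (1 + 1.4%)^7 ≈ 1.1022133959.
Purchasing power today: £1,161,405 divided by that factor.

£1,053,702.49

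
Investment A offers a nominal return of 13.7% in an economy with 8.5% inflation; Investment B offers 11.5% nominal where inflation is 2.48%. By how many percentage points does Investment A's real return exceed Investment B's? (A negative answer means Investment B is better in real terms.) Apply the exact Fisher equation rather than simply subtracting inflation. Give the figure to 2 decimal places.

-4.01

Investment A real return: 1.137/1.085 − 1 = 4.793%.
Investment B real return: 1.115/1.0248 − 1 = 8.802%.
Difference: 4.793 − 8.802 = -4.009 pp.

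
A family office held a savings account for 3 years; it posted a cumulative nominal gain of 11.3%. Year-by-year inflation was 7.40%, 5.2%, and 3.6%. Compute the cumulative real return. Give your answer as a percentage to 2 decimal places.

Cumulative inflation factor: 1.0740 × 1.052 × 1.036 ≈ 1.17052.
Nominal growth factor: 1.11300. Real growth factor = 1.11300 / 1.17052 ≈ 0.95086.
Total real return ≈ -4.9143%.

-4.91%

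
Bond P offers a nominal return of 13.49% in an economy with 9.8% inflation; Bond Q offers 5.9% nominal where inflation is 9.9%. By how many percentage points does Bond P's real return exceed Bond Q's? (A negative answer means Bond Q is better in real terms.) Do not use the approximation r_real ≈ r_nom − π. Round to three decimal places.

7.000

Bond P real return: 1.1349/1.098 − 1 = 3.3607%.
Bond Q real return: 1.059/1.099 − 1 = -3.6397%.
Difference: 3.3607 − (-3.6397) = 7.0004 pp.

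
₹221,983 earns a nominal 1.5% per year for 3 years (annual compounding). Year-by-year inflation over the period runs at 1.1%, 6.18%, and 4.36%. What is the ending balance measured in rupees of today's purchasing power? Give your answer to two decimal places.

Nominal value at maturity: ₹221,983 × (1 + 1.5%)^3 ≈ ₹232,122.82.
Price-level factor over 3 years: 1.011 × 1.0618 × 1.0436 ≈ 1.1202835193.
The maturity value deflated by that factor is the answer in today's purchasing power.

₹207,200.07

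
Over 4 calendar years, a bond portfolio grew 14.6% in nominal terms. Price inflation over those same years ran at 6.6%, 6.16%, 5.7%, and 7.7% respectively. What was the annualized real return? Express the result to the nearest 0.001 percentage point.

Cumulative inflation factor: 1.066 × 1.0616 × 1.057 × 1.077 ≈ 1.28828.
Nominal growth factor: 1.14600. Real growth factor = 1.14600 / 1.28828 ≈ 0.88956.
Annualized: 0.88956^(1/4) − 1 ≈ -0.02883.

-2.883%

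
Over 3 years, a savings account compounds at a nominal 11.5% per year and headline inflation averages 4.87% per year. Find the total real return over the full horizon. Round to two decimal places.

The annual real rate is (1+11.5%)/(1+4.87%) − 1 = 6.3221%.
Compounded over 3 years: (1 + 0.063221)^3 − 1 ≈ 0.20191.

20.19%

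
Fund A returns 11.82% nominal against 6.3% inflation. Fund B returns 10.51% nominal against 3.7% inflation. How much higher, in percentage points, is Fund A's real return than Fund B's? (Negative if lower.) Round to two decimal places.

-1.37

Fund A real return: 1.1182/1.063 − 1 = 5.193%.
Fund B real return: 1.1051/1.037 − 1 = 6.567%.
Difference: 5.193 − 6.567 = -1.374 pp.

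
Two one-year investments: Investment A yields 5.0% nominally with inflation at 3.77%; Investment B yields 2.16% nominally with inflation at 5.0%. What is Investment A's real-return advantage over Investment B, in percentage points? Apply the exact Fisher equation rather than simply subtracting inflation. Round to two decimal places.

3.89

Investment A real return: 1.050/1.0377 − 1 = 1.185%.
Investment B real return: 1.0216/1.050 − 1 = -2.705%.
Difference: 1.185 − (-2.705) = 3.890 pp.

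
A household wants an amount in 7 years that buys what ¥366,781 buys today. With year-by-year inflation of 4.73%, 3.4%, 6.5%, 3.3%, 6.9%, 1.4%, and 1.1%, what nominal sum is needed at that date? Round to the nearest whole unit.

Cumulative price-level factor: 1.0473 × 1.034 × 1.065 × 1.033 × 1.069 × 1.014 × 1.011 ≈ 1.3055947270.
Multiplying ¥366,781 by the price-level factor gives the future nominal sum.

¥478,867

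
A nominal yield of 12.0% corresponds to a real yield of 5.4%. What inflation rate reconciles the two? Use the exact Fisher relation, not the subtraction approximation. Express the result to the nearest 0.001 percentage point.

6.262%

From (1+r_nom) = (1+r_real)(1+π), we get 1+π = (1 + 12.0%)/(1 + 5.4%) = 1.120/1.054 ≈ 1.06262.
So π ≈ 6.2619%.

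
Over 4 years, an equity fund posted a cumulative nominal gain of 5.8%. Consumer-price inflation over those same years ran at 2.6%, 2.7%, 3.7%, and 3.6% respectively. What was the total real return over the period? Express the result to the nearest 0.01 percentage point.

-6.54%

Cumulative inflation factor: 1.026 × 1.027 × 1.037 × 1.036 ≈ 1.13203.
Nominal growth factor: 1.05800. Real growth factor = 1.05800 / 1.13203 ≈ 0.93461.
Total real return ≈ -6.5392%.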